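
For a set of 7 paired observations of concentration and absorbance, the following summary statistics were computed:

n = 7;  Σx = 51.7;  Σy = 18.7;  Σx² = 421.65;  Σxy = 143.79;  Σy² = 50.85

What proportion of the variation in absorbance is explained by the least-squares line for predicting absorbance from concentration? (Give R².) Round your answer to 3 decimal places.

Sxx = Σx² − (Σx)²/n = 421.65 − 381.841429 = 39.808571
Sxy = Σxy − (Σx)(Σy)/n = 143.79 − 138.112857 = 5.677143
Syy = Σy² − (Σy)²/n = 50.85 − 49.955714 = 0.894286
R² = Sxy²/(Sxx·Syy) = (5.677143)²/(39.808571·0.894286) = 0.905330

0.905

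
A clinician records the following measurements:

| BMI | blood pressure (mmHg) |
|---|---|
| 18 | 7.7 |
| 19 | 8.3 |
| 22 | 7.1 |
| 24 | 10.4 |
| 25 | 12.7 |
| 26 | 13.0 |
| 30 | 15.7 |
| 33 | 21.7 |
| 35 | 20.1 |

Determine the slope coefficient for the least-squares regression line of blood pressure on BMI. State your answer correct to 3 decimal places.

0.858

n = 9, Σx = 232, Σy = 116.7, Σxy = 3248.2, Σx² = 6260
Sxx = Σx² − (Σx)²/n = 6260 − 5980.444444 = 279.555556
Sxy = Σxy − (Σx)(Σy)/n = 3248.2 − 3008.266667 = 239.933333
b = Sxy/Sxx = 239.933333/279.555556 = 0.858267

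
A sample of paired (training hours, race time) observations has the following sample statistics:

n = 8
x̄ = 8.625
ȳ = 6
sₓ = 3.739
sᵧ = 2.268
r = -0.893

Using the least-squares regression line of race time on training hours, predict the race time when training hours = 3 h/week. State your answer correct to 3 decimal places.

9.047

b = r · sᵧ/sₓ = -0.893 · 2.268/3.739 = -0.541675
a = ȳ − b·x̄ = 6 − (-0.541675)·8.625 = 10.671950
ŷ(3) = a + b·3 = 10.671950 + (-0.541675)·3 = 9.046924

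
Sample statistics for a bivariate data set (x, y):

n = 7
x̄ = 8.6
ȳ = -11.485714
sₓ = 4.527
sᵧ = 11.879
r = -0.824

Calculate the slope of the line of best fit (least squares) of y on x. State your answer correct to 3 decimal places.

-2.162

b = r · sᵧ/sₓ = -0.824 · 11.879/4.527 = -2.162204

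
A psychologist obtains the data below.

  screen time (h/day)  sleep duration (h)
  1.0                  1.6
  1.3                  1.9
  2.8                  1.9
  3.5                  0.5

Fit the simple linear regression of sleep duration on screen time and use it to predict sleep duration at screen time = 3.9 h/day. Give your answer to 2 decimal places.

n = 4, Σx = 8.6, Σy = 5.9, Σxy = 11.14, Σx² = 22.78
Sxx = Σx² − (Σx)²/n = 22.78 − 18.49 = 4.29
Sxy = Σxy − (Σx)(Σy)/n = 11.14 − 12.685 = -1.545
b = Sxy/Sxx = -1.545/4.29 = -0.360140
a = ȳ − b·x̄ = 1.475 − (-0.360140)·2.15 = 2.249301
ŷ(3.9) = a + b·3.9 = 2.249301 + (-0.360140)·3.9 = 0.844755

0.84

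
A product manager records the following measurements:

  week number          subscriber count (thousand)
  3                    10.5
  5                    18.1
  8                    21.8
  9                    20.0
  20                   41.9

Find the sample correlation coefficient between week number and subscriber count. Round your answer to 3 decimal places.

n = 5, Σx = 45, Σy = 112.3, Σxy = 1314.4, Σx² = 579, Σy² = 3068.71
Sxx = Σx² − (Σx)²/n = 579 − 405 = 174
Sxy = Σxy − (Σx)(Σy)/n = 1314.4 − 1010.7 = 303.7
Syy = Σy² − (Σy)²/n = 3068.71 − 2522.258 = 546.452
r = Sxy/√(Sxx·Syy) = 303.7/√(95082.648) = 303.7/308.354744 = 0.984905

0.985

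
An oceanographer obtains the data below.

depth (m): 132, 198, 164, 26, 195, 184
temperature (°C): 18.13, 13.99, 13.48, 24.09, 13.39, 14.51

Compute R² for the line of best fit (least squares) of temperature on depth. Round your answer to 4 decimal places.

n = 6, Σx = 899, Σy = 97.59, Σxy = 13281.13, Σx² = 156081, Σy² = 1676.2877
Sxx = Σx² − (Σx)²/n = 156081 − 134700.166667 = 21380.833333
Sxy = Σxy − (Σx)(Σy)/n = 13281.13 − 14622.235 = -1341.105
Syy = Σy² − (Σy)²/n = 1676.2877 − 1587.30135 = 88.98635
R² = Sxy²/(Sxx·Syy) = (-1341.105)²/(21380.833333·88.98635) = 0.945317

0.9453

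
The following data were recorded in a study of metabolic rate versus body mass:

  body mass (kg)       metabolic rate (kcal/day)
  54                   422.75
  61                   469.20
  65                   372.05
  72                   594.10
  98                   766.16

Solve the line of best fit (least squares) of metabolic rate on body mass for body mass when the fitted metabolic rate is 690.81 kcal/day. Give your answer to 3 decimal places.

89.487

n = 5, Σx = 350, Σy = 2624.26, Σxy = 193491.83, Σx² = 25650
Sxx = Σx² − (Σx)²/n = 25650 − 24500 = 1150
Sxy = Σxy − (Σx)(Σy)/n = 193491.83 − 183698.2 = 9793.63
b = Sxy/Sxx = 9793.63/1150 = 8.5162
a = ȳ − b·x̄ = 524.852 − 8.5162·70 = -71.282
Set a + b·x = 690.81: x = (690.81 − (-71.282)) / 8.5162 = 89.487330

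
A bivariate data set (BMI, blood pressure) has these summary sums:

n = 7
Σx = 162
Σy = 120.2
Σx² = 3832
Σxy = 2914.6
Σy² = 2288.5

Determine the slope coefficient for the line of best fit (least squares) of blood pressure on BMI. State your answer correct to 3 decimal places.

Sxx = Σx² − (Σx)²/n = 3832 − 3749.142857 = 82.857143
Sxy = Σxy − (Σx)(Σy)/n = 2914.6 − 2781.771429 = 132.828571
b = Sxy/Sxx = 132.828571/82.857143 = 1.603103

1.603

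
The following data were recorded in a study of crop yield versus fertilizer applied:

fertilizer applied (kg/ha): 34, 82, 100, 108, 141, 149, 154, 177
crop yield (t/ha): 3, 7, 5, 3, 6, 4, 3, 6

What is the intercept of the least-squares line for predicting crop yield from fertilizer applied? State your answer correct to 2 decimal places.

3.88

n = 8, Σx = 945, Σy = 37, Σxy = 4466, Σx² = 126671
Sxx = Σx² − (Σx)²/n = 126671 − 111628.125 = 15042.875
Sxy = Σxy − (Σx)(Σy)/n = 4466 − 4370.625 = 95.375
b = Sxy/Sxx = 95.375/15042.875 = 0.006340
a = ȳ − b·x̄ = 4.625 − 0.006340·118.125 = 3.876063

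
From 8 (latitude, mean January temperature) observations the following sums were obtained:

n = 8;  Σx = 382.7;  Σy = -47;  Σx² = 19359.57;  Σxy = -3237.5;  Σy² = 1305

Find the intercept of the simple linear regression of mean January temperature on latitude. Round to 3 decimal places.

Sxx = Σx² − (Σx)²/n = 19359.57 − 18307.41125 = 1052.15875
Sxy = Σxy − (Σx)(Σy)/n = -3237.5 − (-2248.3625) = -989.1375
b = Sxy/Sxx = -989.1375/1052.15875 = -0.940103
a = ȳ − b·x̄ = -5.875 − (-0.940103)·47.8375 = 39.097173

39.097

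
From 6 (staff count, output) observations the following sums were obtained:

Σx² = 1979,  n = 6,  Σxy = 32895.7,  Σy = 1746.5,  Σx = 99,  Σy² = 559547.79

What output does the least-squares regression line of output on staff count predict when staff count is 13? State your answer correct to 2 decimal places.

Sxx = Σx² − (Σx)²/n = 1979 − 1633.5 = 345.5
Sxy = Σxy − (Σx)(Σy)/n = 32895.7 − 28817.25 = 4078.45
b = Sxy/Sxx = 4078.45/345.5 = 11.804486
a = ȳ − b·x̄ = 291.083333 − 11.804486·16.5 = 96.309310
ŷ(13) = a + b·13 = 96.309310 + 11.804486·13 = 249.767631

249.77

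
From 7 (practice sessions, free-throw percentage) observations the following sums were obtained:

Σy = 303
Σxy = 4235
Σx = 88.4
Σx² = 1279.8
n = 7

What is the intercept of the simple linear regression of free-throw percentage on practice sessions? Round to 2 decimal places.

Sxx = Σx² − (Σx)²/n = 1279.8 − 1116.365714 = 163.434286
Sxy = Σxy − (Σx)(Σy)/n = 4235 − 3826.457143 = 408.542857
b = Sxy/Sxx = 408.542857/163.434286 = 2.499738
a = ȳ − b·x̄ = 43.285714 − 2.499738·12.628571 = 11.717597

11.72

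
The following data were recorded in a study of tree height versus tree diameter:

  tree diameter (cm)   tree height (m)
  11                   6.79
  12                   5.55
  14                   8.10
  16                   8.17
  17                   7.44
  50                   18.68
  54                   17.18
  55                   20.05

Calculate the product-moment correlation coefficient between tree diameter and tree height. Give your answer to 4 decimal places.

0.9855

n = 8, Σx = 229, Σy = 91.96, Σxy = 3476.36, Σx² = 9447, Σy² = 1310.7164
Sxx = Σx² − (Σx)²/n = 9447 − 6555.125 = 2891.875
Sxy = Σxy − (Σx)(Σy)/n = 3476.36 − 2632.355 = 844.005
Syy = Σy² − (Σy)²/n = 1310.7164 − 1057.0802 = 253.6362
r = Sxy/√(Sxx·Syy) = 844.005/√(733484.185875) = 844.005/856.436913 = 0.985484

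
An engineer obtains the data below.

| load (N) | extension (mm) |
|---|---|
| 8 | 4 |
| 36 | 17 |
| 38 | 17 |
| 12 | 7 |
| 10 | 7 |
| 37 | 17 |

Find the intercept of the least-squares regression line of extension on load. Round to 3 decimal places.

1.885

n = 6, Σx = 141, Σy = 69, Σxy = 2073, Σx² = 4417
Sxx = Σx² − (Σx)²/n = 4417 − 3313.5 = 1103.5
Sxy = Σxy − (Σx)(Σy)/n = 2073 − 1621.5 = 451.5
b = Sxy/Sxx = 451.5/1103.5 = 0.409153
a = ȳ − b·x̄ = 11.5 − 0.409153·23.5 = 1.884912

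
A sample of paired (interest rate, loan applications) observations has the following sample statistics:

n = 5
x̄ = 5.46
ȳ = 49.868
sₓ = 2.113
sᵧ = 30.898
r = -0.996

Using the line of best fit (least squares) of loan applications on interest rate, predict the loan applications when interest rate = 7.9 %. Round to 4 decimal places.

14.3311

b = r · sᵧ/sₓ = -0.996 · 30.898/2.113 = -14.564320
a = ȳ − b·x̄ = 49.868 − (-14.564320)·5.46 = 129.389187
ŷ(7.9) = a + b·7.9 = 129.389187 + (-14.564320)·7.9 = 14.331059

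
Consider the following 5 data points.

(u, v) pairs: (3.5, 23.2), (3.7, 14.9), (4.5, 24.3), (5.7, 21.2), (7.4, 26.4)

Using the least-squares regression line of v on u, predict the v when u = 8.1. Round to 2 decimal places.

n = 5, Σx = 24.8, Σy = 110, Σxy = 561.88, Σx² = 133.44
Sxx = Σx² − (Σx)²/n = 133.44 − 123.008 = 10.432
Sxy = Σxy − (Σx)(Σy)/n = 561.88 − 545.6 = 16.28
b = Sxy/Sxx = 16.28/10.432 = 1.560583
a = ȳ − b·x̄ = 22 − 1.560583·4.96 = 14.259509
ŷ(8.1) = a + b·8.1 = 14.259509 + 1.560583·8.1 = 26.900230

26.90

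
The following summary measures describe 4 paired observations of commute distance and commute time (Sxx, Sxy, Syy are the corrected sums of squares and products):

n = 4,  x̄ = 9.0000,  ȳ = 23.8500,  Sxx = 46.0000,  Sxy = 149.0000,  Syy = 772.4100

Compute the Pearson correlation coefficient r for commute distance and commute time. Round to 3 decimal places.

0.790

r = Sxy/√(Sxx·Syy) = 149/√(35530.86) = 149/188.496313 = 0.790466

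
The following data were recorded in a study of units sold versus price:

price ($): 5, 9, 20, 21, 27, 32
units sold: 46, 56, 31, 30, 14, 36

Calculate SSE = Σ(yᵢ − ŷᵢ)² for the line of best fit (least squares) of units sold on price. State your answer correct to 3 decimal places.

511.498

n = 6, Σx = 114, Σy = 213, Σxy = 3514, Σx² = 2700, Σy² = 8605
Sxx = Σx² − (Σx)²/n = 2700 − 2166 = 534
Sxy = Σxy − (Σx)(Σy)/n = 3514 − 4047 = -533
Syy = Σy² − (Σy)²/n = 8605 − 7561.5 = 1043.5
b = Sxy/Sxx = -533/534 = -0.998127
SSE = Syy − b·Sxy = 1043.5 − (-0.998127)·(-533) = 511.498127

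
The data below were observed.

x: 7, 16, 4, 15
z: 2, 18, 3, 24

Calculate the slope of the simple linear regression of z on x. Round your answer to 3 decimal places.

n = 4, Σx = 42, Σy = 47, Σxy = 674, Σx² = 546
Sxx = Σx² − (Σx)²/n = 546 − 441 = 105
Sxy = Σxy − (Σx)(Σy)/n = 674 − 493.5 = 180.5
b = Sxy/Sxx = 180.5/105 = 1.719048

1.719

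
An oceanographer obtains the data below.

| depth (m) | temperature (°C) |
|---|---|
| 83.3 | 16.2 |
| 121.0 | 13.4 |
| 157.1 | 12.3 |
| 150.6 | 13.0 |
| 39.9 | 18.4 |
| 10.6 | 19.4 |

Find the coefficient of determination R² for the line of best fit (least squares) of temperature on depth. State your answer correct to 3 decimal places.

0.983

n = 6, Σx = 562.5, Σy = 92.7, Σxy = 7800.79, Σx² = 70645.03, Σy² = 1477.21
Sxx = Σx² − (Σx)²/n = 70645.03 − 52734.375 = 17910.655
Sxy = Σxy − (Σx)(Σy)/n = 7800.79 − 8690.625 = -889.835
Syy = Σy² − (Σy)²/n = 1477.21 − 1432.215 = 44.995
R² = Sxy²/(Sxx·Syy) = (-889.835)²/(17910.655·44.995) = 0.982524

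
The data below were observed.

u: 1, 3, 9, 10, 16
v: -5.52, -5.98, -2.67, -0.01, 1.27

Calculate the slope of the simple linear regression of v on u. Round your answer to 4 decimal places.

0.5142

n = 5, Σx = 39, Σy = -12.91, Σxy = -27.27, Σx² = 447
Sxx = Σx² − (Σx)²/n = 447 − 304.2 = 142.8
Sxy = Σxy − (Σx)(Σy)/n = -27.27 − (-100.698) = 73.428
b = Sxy/Sxx = 73.428/142.8 = 0.514202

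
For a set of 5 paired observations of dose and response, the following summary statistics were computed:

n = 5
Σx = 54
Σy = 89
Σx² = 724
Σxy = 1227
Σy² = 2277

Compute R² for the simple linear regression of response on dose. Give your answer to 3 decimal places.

0.724

Sxx = Σx² − (Σx)²/n = 724 − 583.2 = 140.8
Sxy = Σxy − (Σx)(Σy)/n = 1227 − 961.2 = 265.8
Syy = Σy² − (Σy)²/n = 2277 − 1584.2 = 692.8
R² = Sxy²/(Sxx·Syy) = (265.8)²/(140.8·692.8) = 0.724268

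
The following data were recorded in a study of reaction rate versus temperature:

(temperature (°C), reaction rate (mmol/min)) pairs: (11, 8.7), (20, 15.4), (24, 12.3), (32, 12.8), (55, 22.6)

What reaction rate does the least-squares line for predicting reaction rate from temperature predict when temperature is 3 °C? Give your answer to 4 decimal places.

n = 5, Σx = 142, Σy = 71.8, Σxy = 2351.5, Σx² = 5146
Sxx = Σx² − (Σx)²/n = 5146 − 4032.8 = 1113.2
Sxy = Σxy − (Σx)(Σy)/n = 2351.5 − 2039.12 = 312.38
b = Sxy/Sxx = 312.38/1113.2 = 0.280614
a = ȳ − b·x̄ = 14.36 − 0.280614·28.4 = 6.390550
ŷ(3) = a + b·3 = 6.390550 + 0.280614·3 = 7.232393

7.2324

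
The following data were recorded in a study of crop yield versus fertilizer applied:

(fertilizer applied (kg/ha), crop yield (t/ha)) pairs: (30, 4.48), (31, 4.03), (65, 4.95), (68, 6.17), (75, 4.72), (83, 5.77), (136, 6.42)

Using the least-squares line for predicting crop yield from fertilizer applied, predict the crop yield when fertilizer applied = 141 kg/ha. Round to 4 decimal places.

6.6950

n = 7, Σx = 488, Σy = 36.54, Σxy = 2706.67, Σx² = 41720
Sxx = Σx² − (Σx)²/n = 41720 − 34020.571429 = 7699.428571
Sxy = Σxy − (Σx)(Σy)/n = 2706.67 − 2547.36 = 159.31
b = Sxy/Sxx = 159.31/7699.428571 = 0.020691
a = ȳ − b·x̄ = 5.22 − 0.020691·69.714286 = 3.777532
ŷ(141) = a + b·141 = 3.777532 + 0.020691·141 = 6.694983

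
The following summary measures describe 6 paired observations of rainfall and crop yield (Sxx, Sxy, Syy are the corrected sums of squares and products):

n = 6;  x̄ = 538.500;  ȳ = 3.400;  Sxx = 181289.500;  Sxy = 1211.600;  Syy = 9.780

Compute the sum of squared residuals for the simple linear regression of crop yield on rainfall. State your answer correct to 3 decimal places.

1.683

b = Sxy/Sxx = 1211.6/181289.5 = 0.006683
SSE = Syy − b·Sxy = 9.78 − 0.006683·1211.6 = 1.682595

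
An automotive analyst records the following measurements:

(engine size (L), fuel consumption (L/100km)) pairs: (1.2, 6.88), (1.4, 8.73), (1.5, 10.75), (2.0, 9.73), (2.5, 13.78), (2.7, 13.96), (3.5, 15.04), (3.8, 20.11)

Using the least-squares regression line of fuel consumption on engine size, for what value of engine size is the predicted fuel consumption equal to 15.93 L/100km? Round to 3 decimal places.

n = 8, Σx = 18.6, Σy = 98.98, Σxy = 257.263, Σx² = 49.88
Sxx = Σx² − (Σx)²/n = 49.88 − 43.245 = 6.635
Sxy = Σxy − (Σx)(Σy)/n = 257.263 − 230.1285 = 27.1345
b = Sxy/Sxx = 27.1345/6.635 = 4.089601
a = ȳ − b·x̄ = 12.3725 − 4.089601·2.325 = 2.864179
Set a + b·x = 15.93: x = (15.93 − 2.864179) / 4.089601 = 3.194889

3.195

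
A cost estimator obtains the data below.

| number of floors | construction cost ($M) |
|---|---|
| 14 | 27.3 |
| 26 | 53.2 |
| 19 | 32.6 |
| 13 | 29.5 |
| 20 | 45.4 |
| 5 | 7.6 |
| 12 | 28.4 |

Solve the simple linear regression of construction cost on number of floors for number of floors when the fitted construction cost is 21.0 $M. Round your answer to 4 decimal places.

10.2622

n = 7, Σx = 109, Σy = 224, Σxy = 4055.1, Σx² = 1971
Sxx = Σx² − (Σx)²/n = 1971 − 1697.285714 = 273.714286
Sxy = Σxy − (Σx)(Σy)/n = 4055.1 − 3488 = 567.1
b = Sxy/Sxx = 567.1/273.714286 = 2.071868
a = ȳ − b·x̄ = 32 − 2.071868·15.571429 = -0.261952
Set a + b·x = 21.0: x = (21.0 − (-0.261952)) / 2.071868 = 10.262211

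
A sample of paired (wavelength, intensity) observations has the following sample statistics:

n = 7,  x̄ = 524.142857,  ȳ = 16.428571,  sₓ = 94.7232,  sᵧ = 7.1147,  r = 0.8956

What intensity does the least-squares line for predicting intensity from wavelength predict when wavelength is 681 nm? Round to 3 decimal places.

26.980

b = r · sᵧ/sₓ = 0.8956 · 7.1147/94.7232 = 0.067269
a = ȳ − b·x̄ = 16.428571 − 0.067269·524.142857 = -18.829942
ŷ(681) = a + b·681 = -18.829942 + 0.067269·681 = 26.980178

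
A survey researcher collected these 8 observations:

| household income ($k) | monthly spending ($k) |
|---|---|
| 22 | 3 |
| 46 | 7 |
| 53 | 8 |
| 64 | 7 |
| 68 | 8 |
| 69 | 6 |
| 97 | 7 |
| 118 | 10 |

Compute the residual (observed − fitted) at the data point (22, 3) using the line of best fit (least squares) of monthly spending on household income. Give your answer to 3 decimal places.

n = 8, Σx = 537, Σy = 56, Σxy = 4077, Σx² = 42223
Sxx = Σx² − (Σx)²/n = 42223 − 36046.125 = 6176.875
Sxy = Σxy − (Σx)(Σy)/n = 4077 − 3759 = 318
b = Sxy/Sxx = 318/6176.875 = 0.051482
a = ȳ − b·x̄ = 7 − 0.051482·67.125 = 3.544248
ŷ(22) = 3.544248 + 0.051482·22 = 4.676859
residual = y − ŷ = 3 − 4.676859 = -1.676859

-1.677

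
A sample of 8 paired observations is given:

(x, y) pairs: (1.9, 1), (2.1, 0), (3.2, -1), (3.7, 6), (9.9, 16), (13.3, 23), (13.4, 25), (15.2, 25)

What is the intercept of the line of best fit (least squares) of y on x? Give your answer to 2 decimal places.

-3.92

n = 8, Σx = 62.7, Σy = 95, Σxy = 1200.2, Σx² = 717.45
Sxx = Σx² − (Σx)²/n = 717.45 − 491.41125 = 226.03875
Sxy = Σxy − (Σx)(Σy)/n = 1200.2 − 744.5625 = 455.6375
b = Sxy/Sxx = 455.6375/226.03875 = 2.015750
a = ȳ − b·x̄ = 11.875 − 2.015750·7.8375 = -3.923437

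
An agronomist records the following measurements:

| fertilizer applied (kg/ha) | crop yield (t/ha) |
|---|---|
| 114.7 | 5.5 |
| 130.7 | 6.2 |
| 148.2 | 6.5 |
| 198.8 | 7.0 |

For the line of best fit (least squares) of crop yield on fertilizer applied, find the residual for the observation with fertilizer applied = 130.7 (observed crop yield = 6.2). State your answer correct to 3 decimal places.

n = 4, Σx = 592.4, Σy = 25.2, Σxy = 3796.09, Σx² = 91723.26
Sxx = Σx² − (Σx)²/n = 91723.26 − 87734.44 = 3988.82
Sxy = Σxy − (Σx)(Σy)/n = 3796.09 − 3732.12 = 63.97
b = Sxy/Sxx = 63.97/3988.82 = 0.016037
a = ȳ − b·x̄ = 6.3 − 0.016037·148.1 = 3.924872
ŷ(130.7) = 3.924872 + 0.016037·130.7 = 6.020951
residual = y − ŷ = 6.2 − 6.020951 = 0.179049

0.179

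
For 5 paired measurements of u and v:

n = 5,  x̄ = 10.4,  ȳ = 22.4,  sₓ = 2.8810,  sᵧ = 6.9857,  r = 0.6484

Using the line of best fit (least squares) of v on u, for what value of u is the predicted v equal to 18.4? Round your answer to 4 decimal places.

7.8558

b = r · sᵧ/sₓ = 0.6484 · 6.9857/2.881 = 1.572207
a = ȳ − b·x̄ = 22.4 − 1.572207·10.4 = 6.049049
Set a + b·x = 18.4: x = (18.4 − 6.049049) / 1.572207 = 7.855805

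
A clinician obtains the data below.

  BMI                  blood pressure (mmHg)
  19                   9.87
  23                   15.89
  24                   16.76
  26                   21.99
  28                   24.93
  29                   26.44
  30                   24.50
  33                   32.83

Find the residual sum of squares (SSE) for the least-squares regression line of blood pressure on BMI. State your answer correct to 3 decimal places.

n = 8, Σx = 212, Σy = 173.21, Σxy = 4810.17, Σx² = 5756, Σy² = 4113.0041
Sxx = Σx² − (Σx)²/n = 5756 − 5618 = 138
Sxy = Σxy − (Σx)(Σy)/n = 4810.17 − 4590.065 = 220.105
Syy = Σy² − (Σy)²/n = 4113.0041 − 3750.213012 = 362.791088
b = Sxy/Sxx = 220.105/138 = 1.594964
SSE = Syy − b·Sxy = 362.791088 − 1.594964·220.105 = 11.731587

11.732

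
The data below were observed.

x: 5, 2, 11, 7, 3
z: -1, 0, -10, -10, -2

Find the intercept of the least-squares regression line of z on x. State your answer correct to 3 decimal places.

2.203

n = 5, Σx = 28, Σy = -23, Σxy = -191, Σx² = 208
Sxx = Σx² − (Σx)²/n = 208 − 156.8 = 51.2
Sxy = Σxy − (Σx)(Σy)/n = -191 − (-128.8) = -62.2
b = Sxy/Sxx = -62.2/51.2 = -1.214844
a = ȳ − b·x̄ = -4.6 − (-1.214844)·5.6 = 2.203125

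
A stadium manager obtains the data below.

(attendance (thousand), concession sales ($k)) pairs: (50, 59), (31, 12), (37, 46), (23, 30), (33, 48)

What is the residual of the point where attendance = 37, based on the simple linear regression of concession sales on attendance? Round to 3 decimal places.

4.132

n = 5, Σx = 174, Σy = 195, Σxy = 7298, Σx² = 6448
Sxx = Σx² − (Σx)²/n = 6448 − 6055.2 = 392.8
Sxy = Σxy − (Σx)(Σy)/n = 7298 − 6786 = 512
b = Sxy/Sxx = 512/392.8 = 1.303462
a = ȳ − b·x̄ = 39 − 1.303462·34.8 = -6.360489
ŷ(37) = -6.360489 + 1.303462·37 = 41.867617
residual = y − ŷ = 46 − 41.867617 = 4.132383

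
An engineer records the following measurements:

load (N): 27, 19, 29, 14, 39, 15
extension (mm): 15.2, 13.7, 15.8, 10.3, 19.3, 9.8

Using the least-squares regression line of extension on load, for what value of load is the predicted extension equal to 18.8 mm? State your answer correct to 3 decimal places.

37.035

n = 6, Σx = 143, Σy = 84.1, Σxy = 2172.8, Σx² = 3873
Sxx = Σx² − (Σx)²/n = 3873 − 3408.166667 = 464.833333
Sxy = Σxy − (Σx)(Σy)/n = 2172.8 − 2004.383333 = 168.416667
b = Sxy/Sxx = 168.416667/464.833333 = 0.362316
a = ȳ − b·x̄ = 14.016667 − 0.362316·23.833333 = 5.381463
Set a + b·x = 18.8: x = (18.8 − 5.381463) / 0.362316 = 37.035428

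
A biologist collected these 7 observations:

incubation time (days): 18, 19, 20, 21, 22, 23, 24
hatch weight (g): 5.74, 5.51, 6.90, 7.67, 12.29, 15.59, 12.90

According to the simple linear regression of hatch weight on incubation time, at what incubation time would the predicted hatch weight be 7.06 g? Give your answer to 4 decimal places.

n = 7, Σx = 147, Σy = 66.6, Σxy = 1445.63, Σx² = 3115
Sxx = Σx² − (Σx)²/n = 3115 − 3087 = 28
Sxy = Σxy − (Σx)(Σy)/n = 1445.63 − 1398.6 = 47.03
b = Sxy/Sxx = 47.03/28 = 1.679643
a = ȳ − b·x̄ = 9.514286 − 1.679643·21 = -25.758214
Set a + b·x = 7.06: x = (7.06 − (-25.758214)) / 1.679643 = 19.538805

19.5388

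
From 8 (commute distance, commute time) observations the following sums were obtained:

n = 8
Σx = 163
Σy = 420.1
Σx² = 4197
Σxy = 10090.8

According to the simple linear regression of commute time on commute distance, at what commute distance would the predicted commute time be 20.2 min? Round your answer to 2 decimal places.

Sxx = Σx² − (Σx)²/n = 4197 − 3321.125 = 875.875
Sxy = Σxy − (Σx)(Σy)/n = 10090.8 − 8559.5375 = 1531.2625
b = Sxy/Sxx = 1531.2625/875.875 = 1.748266
a = ȳ − b·x̄ = 52.5125 − 1.748266·20.375 = 16.891580
Set a + b·x = 20.2: x = (20.2 − 16.891580) / 1.748266 = 1.892401

1.89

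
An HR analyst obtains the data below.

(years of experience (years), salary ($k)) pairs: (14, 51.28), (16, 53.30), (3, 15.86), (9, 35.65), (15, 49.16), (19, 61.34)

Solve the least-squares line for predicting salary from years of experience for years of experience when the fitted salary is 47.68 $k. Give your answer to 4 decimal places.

n = 6, Σx = 76, Σy = 266.59, Σxy = 3842.01, Σx² = 1128
Sxx = Σx² − (Σx)²/n = 1128 − 962.666667 = 165.333333
Sxy = Σxy − (Σx)(Σy)/n = 3842.01 − 3376.806667 = 465.203333
b = Sxy/Sxx = 465.203333/165.333333 = 2.813730
a = ȳ − b·x̄ = 44.431667 − 2.813730·12.666667 = 8.791089
Set a + b·x = 47.68: x = (47.68 − 8.791089) / 2.813730 = 13.821125

13.8211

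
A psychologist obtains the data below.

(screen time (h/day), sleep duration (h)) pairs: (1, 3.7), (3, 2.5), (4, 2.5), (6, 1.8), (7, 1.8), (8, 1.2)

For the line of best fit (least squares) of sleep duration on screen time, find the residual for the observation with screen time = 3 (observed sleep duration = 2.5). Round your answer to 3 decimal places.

-0.332

n = 6, Σx = 29, Σy = 13.5, Σxy = 54.2, Σx² = 175
Sxx = Σx² − (Σx)²/n = 175 − 140.166667 = 34.833333
Sxy = Σxy − (Σx)(Σy)/n = 54.2 − 65.25 = -11.05
b = Sxy/Sxx = -11.05/34.833333 = -0.317225
a = ȳ − b·x̄ = 2.25 − (-0.317225)·4.833333 = 3.783254
ŷ(3) = 3.783254 + (-0.317225)·3 = 2.831579
residual = y − ŷ = 2.5 − 2.831579 = -0.331579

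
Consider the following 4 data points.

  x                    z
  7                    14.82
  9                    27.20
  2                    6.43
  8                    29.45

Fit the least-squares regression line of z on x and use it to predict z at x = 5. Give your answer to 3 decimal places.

14.786

n = 4, Σx = 26, Σy = 77.9, Σxy = 597, Σx² = 198
Sxx = Σx² − (Σx)²/n = 198 − 169 = 29
Sxy = Σxy − (Σx)(Σy)/n = 597 − 506.35 = 90.65
b = Sxy/Sxx = 90.65/29 = 3.125862
a = ȳ − b·x̄ = 19.475 − 3.125862·6.5 = -0.843103
ŷ(5) = a + b·5 = -0.843103 + 3.125862·5 = 14.786207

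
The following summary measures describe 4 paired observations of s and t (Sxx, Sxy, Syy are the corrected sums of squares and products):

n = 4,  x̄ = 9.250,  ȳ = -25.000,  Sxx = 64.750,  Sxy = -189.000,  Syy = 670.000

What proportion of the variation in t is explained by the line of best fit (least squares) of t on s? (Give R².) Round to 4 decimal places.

R² = Sxy²/(Sxx·Syy) = (-189)²/(64.75·670) = 0.823397

0.8234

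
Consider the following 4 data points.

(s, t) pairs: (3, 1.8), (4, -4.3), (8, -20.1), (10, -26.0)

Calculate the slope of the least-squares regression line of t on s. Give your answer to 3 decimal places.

-3.934

n = 4, Σx = 25, Σy = -48.6, Σxy = -432.6, Σx² = 189
Sxx = Σx² − (Σx)²/n = 189 − 156.25 = 32.75
Sxy = Σxy − (Σx)(Σy)/n = -432.6 − (-303.75) = -128.85
b = Sxy/Sxx = -128.85/32.75 = -3.934351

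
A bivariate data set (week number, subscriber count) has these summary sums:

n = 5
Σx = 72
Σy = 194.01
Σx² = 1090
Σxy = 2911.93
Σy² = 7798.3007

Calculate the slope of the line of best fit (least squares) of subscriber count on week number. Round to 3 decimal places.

2.222

Sxx = Σx² − (Σx)²/n = 1090 − 1036.8 = 53.2
Sxy = Σxy − (Σx)(Σy)/n = 2911.93 − 2793.744 = 118.186
b = Sxy/Sxx = 118.186/53.2 = 2.221541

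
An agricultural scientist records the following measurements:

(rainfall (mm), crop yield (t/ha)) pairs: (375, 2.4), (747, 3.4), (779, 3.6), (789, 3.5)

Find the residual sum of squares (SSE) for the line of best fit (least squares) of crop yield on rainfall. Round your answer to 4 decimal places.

0.0097

n = 4, Σx = 2690, Σy = 12.9, Σxy = 9005.7, Σx² = 1927996, Σy² = 42.53
Sxx = Σx² − (Σx)²/n = 1927996 − 1809025 = 118971
Sxy = Σxy − (Σx)(Σy)/n = 9005.7 − 8675.25 = 330.45
Syy = Σy² − (Σy)²/n = 42.53 − 41.6025 = 0.9275
b = Sxy/Sxx = 330.45/118971 = 0.002778
SSE = Syy − b·Sxy = 0.9275 − 0.002778·330.45 = 0.009653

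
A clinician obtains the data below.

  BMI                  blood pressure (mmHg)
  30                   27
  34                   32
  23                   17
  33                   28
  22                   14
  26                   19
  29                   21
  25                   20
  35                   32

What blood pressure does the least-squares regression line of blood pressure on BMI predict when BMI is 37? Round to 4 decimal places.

n = 9, Σx = 257, Σy = 210, Σxy = 6244, Σx² = 7525
Sxx = Σx² − (Σx)²/n = 7525 − 7338.777778 = 186.222222
Sxy = Σxy − (Σx)(Σy)/n = 6244 − 5996.666667 = 247.333333
b = Sxy/Sxx = 247.333333/186.222222 = 1.328162
a = ȳ − b·x̄ = 23.333333 − 1.328162·28.555556 = -14.593079
ŷ(37) = a + b·37 = -14.593079 + 1.328162·37 = 34.548926

34.5489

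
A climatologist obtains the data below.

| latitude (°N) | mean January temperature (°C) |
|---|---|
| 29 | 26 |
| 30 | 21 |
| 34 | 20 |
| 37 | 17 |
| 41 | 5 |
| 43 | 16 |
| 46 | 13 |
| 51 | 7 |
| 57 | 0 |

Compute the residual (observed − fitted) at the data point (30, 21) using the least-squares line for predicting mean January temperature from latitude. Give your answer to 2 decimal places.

-1.57

n = 9, Σx = 368, Σy = 125, Σxy = 4541, Σx² = 15762
Sxx = Σx² − (Σx)²/n = 15762 − 15047.111111 = 714.888889
Sxy = Σxy − (Σx)(Σy)/n = 4541 − 5111.111111 = -570.111111
b = Sxy/Sxx = -570.111111/714.888889 = -0.797482
a = ȳ − b·x̄ = 13.888889 − (-0.797482)·40.888889 = 46.497047
ŷ(30) = 46.497047 + (-0.797482)·30 = 22.572583
residual = y − ŷ = 21 − 22.572583 = -1.572583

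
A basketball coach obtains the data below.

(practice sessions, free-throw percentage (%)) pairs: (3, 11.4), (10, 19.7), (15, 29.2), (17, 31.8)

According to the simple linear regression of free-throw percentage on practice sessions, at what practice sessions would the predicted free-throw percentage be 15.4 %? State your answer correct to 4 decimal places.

6.1242

n = 4, Σx = 45, Σy = 92.1, Σxy = 1209.8, Σx² = 623
Sxx = Σx² − (Σx)²/n = 623 − 506.25 = 116.75
Sxy = Σxy − (Σx)(Σy)/n = 1209.8 − 1036.125 = 173.675
b = Sxy/Sxx = 173.675/116.75 = 1.487580
a = ȳ − b·x̄ = 23.025 − 1.487580·11.25 = 6.289722
Set a + b·x = 15.4: x = (15.4 − 6.289722) / 1.487580 = 6.124226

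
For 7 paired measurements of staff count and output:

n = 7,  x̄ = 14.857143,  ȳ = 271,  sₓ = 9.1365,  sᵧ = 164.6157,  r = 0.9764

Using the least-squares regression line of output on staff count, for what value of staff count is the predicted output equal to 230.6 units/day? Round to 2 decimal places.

b = r · sᵧ/sₓ = 0.9764 · 164.6157/9.1365 = 17.592160
a = ȳ − b·x̄ = 271 − 17.592160·14.857143 = 9.630764
Set a + b·x = 230.6: x = (230.6 − 9.630764) / 17.592160 = 12.560665

12.56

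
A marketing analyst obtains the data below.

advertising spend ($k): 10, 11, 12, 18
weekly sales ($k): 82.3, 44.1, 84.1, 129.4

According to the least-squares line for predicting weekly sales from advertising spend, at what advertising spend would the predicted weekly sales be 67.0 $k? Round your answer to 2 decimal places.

n = 4, Σx = 51, Σy = 339.9, Σxy = 4646.5, Σx² = 689
Sxx = Σx² − (Σx)²/n = 689 − 650.25 = 38.75
Sxy = Σxy − (Σx)(Σy)/n = 4646.5 − 4333.725 = 312.775
b = Sxy/Sxx = 312.775/38.75 = 8.071613
a = ȳ − b·x̄ = 84.975 − 8.071613·12.75 = -17.938065
Set a + b·x = 67.0: x = (67.0 − (-17.938065)) / 8.071613 = 10.523060

10.52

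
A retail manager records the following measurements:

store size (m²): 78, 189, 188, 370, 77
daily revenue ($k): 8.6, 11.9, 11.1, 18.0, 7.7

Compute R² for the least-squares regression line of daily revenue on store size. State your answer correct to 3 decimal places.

n = 5, Σx = 902, Σy = 57.3, Σxy = 12259.6, Σx² = 219978, Σy² = 722.07
Sxx = Σx² − (Σx)²/n = 219978 − 162720.8 = 57257.2
Sxy = Σxy − (Σx)(Σy)/n = 12259.6 − 10336.92 = 1922.68
Syy = Σy² − (Σy)²/n = 722.07 − 656.658 = 65.412
R² = Sxy²/(Sxx·Syy) = (1922.68)²/(57257.2·65.412) = 0.987021

0.987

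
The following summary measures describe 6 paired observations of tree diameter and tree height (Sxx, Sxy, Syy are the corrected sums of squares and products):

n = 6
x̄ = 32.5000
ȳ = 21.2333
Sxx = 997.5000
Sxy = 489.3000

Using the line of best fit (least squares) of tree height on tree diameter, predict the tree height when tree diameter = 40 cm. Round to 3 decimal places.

24.912

b = Sxy/Sxx = 489.3/997.5 = 0.490526
a = ȳ − b·x̄ = 21.2333 − 0.490526·32.5 = 5.291195
ŷ(40) = a + b·40 = 5.291195 + 0.490526·40 = 24.912247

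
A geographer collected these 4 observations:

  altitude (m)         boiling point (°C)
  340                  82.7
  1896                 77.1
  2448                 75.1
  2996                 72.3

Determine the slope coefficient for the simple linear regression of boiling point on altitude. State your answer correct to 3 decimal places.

-0.004

n = 4, Σx = 7680, Σy = 307.2, Σxy = 574755.2, Σx² = 18679136
Sxx = Σx² − (Σx)²/n = 18679136 − 14745600 = 3933536
Sxy = Σxy − (Σx)(Σy)/n = 574755.2 − 589824 = -15068.8
b = Sxy/Sxx = -15068.8/3933536 = -0.003831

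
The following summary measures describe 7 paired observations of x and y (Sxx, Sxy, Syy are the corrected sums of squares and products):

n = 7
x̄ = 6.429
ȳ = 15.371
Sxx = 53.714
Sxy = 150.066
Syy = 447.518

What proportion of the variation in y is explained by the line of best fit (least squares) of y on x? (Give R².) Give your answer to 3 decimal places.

R² = Sxy²/(Sxx·Syy) = (150.066)²/(53.714·447.518) = 0.936843

0.937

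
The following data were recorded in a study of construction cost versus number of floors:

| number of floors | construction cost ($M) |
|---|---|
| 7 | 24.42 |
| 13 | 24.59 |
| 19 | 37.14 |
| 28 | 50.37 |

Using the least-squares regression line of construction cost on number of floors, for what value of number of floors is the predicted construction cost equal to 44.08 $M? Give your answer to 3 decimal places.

24.238

n = 4, Σx = 67, Σy = 136.52, Σxy = 2606.63, Σx² = 1363
Sxx = Σx² − (Σx)²/n = 1363 − 1122.25 = 240.75
Sxy = Σxy − (Σx)(Σy)/n = 2606.63 − 2286.71 = 319.92
b = Sxy/Sxx = 319.92/240.75 = 1.328847
a = ȳ − b·x̄ = 34.13 − 1.328847·16.75 = 11.871807
Set a + b·x = 44.08: x = (44.08 − 11.871807) / 1.328847 = 24.237692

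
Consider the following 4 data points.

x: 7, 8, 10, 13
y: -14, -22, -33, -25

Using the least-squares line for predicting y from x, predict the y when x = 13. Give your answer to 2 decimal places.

-29.50

n = 4, Σx = 38, Σy = -94, Σxy = -929, Σx² = 382
Sxx = Σx² − (Σx)²/n = 382 − 361 = 21
Sxy = Σxy − (Σx)(Σy)/n = -929 − (-893) = -36
b = Sxy/Sxx = -36/21 = -1.714286
a = ȳ − b·x̄ = -23.5 − (-1.714286)·9.5 = -7.214286
ŷ(13) = a + b·13 = -7.214286 + (-1.714286)·13 = -29.5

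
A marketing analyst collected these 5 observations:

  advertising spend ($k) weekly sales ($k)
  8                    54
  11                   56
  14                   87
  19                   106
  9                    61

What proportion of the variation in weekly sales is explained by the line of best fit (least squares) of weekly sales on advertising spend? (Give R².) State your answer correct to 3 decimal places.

0.920

n = 5, Σx = 61, Σy = 364, Σxy = 4829, Σx² = 823, Σy² = 28578
Sxx = Σx² − (Σx)²/n = 823 − 744.2 = 78.8
Sxy = Σxy − (Σx)(Σy)/n = 4829 − 4440.8 = 388.2
Syy = Σy² − (Σy)²/n = 28578 − 26499.2 = 2078.8
R² = Sxy²/(Sxx·Syy) = (388.2)²/(78.8·2078.8) = 0.919967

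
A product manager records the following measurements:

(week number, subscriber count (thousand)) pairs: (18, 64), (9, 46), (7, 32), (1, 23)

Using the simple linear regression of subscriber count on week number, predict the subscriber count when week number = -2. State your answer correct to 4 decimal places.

n = 4, Σx = 35, Σy = 165, Σxy = 1813, Σx² = 455
Sxx = Σx² − (Σx)²/n = 455 − 306.25 = 148.75
Sxy = Σxy − (Σx)(Σy)/n = 1813 − 1443.75 = 369.25
b = Sxy/Sxx = 369.25/148.75 = 2.482353
a = ȳ − b·x̄ = 41.25 − 2.482353·8.75 = 19.529412
ŷ(-2) = a + b·-2 = 19.529412 + 2.482353·(-2) = 14.564706

14.5647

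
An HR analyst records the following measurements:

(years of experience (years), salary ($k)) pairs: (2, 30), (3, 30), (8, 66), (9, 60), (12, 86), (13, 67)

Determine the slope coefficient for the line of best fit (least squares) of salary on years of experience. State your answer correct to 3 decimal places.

4.527

n = 6, Σx = 47, Σy = 339, Σxy = 3121, Σx² = 471
Sxx = Σx² − (Σx)²/n = 471 − 368.166667 = 102.833333
Sxy = Σxy − (Σx)(Σy)/n = 3121 − 2655.5 = 465.5
b = Sxy/Sxx = 465.5/102.833333 = 4.526742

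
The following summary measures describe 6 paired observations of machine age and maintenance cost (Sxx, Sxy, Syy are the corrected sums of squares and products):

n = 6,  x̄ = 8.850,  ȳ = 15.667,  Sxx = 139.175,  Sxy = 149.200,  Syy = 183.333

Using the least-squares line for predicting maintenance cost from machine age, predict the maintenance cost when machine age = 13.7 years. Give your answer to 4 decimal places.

20.8664

b = Sxy/Sxx = 149.2/139.175 = 1.072032
a = ȳ − b·x̄ = 15.667 − 1.072032·8.85 = 6.179520
ŷ(13.7) = a + b·13.7 = 6.179520 + 1.072032·13.7 = 20.866353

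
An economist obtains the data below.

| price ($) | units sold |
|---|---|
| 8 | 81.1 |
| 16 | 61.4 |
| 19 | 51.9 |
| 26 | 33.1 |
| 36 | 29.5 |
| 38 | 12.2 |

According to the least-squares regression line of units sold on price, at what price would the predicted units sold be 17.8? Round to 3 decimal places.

n = 6, Σx = 143, Σy = 269.2, Σxy = 5003.5, Σx² = 4097
Sxx = Σx² − (Σx)²/n = 4097 − 3408.166667 = 688.833333
Sxy = Σxy − (Σx)(Σy)/n = 5003.5 − 6415.933333 = -1412.433333
b = Sxy/Sxx = -1412.433333/688.833333 = -2.050472
a = ȳ − b·x̄ = 44.866667 − (-2.050472)·23.833333 = 93.736245
Set a + b·x = 17.8: x = (17.8 − 93.736245) / (-2.050472) = 37.033547

37.034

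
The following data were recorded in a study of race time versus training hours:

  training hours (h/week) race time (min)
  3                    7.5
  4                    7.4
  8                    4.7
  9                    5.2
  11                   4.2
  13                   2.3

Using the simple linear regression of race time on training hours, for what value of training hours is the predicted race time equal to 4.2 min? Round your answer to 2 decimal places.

n = 6, Σx = 48, Σy = 31.3, Σxy = 212.6, Σx² = 460
Sxx = Σx² − (Σx)²/n = 460 − 384 = 76
Sxy = Σxy − (Σx)(Σy)/n = 212.6 − 250.4 = -37.8
b = Sxy/Sxx = -37.8/76 = -0.497368
a = ȳ − b·x̄ = 5.216667 − (-0.497368)·8 = 9.195614
Set a + b·x = 4.2: x = (4.2 − 9.195614) / (-0.497368) = 10.044092

10.04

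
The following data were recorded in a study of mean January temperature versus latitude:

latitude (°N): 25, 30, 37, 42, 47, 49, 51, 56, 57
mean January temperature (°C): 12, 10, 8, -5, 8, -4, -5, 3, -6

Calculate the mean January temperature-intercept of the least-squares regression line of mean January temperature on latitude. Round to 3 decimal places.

n = 9, Σx = 394, Σy = 21, Σxy = 437, Σx² = 18254
Sxx = Σx² − (Σx)²/n = 18254 − 17248.444444 = 1005.555556
Sxy = Σxy − (Σx)(Σy)/n = 437 − 919.333333 = -482.333333
b = Sxy/Sxx = -482.333333/1005.555556 = -0.479669
a = ȳ − b·x̄ = 2.333333 − (-0.479669)·43.777778 = 23.332155

23.332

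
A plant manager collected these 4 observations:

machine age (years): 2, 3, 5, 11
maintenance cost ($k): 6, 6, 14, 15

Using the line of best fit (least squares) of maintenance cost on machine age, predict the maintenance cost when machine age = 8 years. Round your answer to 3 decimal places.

n = 4, Σx = 21, Σy = 41, Σxy = 265, Σx² = 159
Sxx = Σx² − (Σx)²/n = 159 − 110.25 = 48.75
Sxy = Σxy − (Σx)(Σy)/n = 265 − 215.25 = 49.75
b = Sxy/Sxx = 49.75/48.75 = 1.020513
a = ȳ − b·x̄ = 10.25 − 1.020513·5.25 = 4.892308
ŷ(8) = a + b·8 = 4.892308 + 1.020513·8 = 13.056410

13.056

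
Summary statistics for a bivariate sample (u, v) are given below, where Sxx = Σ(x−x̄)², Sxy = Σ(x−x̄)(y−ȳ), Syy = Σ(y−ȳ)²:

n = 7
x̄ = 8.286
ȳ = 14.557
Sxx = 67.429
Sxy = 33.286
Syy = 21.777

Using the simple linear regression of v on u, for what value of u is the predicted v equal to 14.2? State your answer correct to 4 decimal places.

b = Sxy/Sxx = 33.286/67.429 = 0.493645
a = ȳ − b·x̄ = 14.557 − 0.493645·8.286 = 10.466656
Set a + b·x = 14.2: x = (14.2 − 10.466656) / 0.493645 = 7.562808

7.5628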